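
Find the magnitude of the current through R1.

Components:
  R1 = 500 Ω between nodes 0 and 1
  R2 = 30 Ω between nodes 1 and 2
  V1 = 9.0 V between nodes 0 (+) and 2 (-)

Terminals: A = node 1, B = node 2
Nodal analysis, taking node 2 as the 0 V reference.
Source V1 fixes V_0 = 9 V.
KCL at each unknown node (sum of currents leaving = 0; resistances in Ω):
  Node 1: (V_1 - 9)/500 + (V_1 - 0)/30 = 0
Collecting terms: 0.03533 × V_1 = 0.018  =>  V_1 = 0.5094 V
I_R1 = (V_0 - V_1)/R1 = (9 - 0.5094)/500 = 0.01698 A
|I_R1| = 0.01698 A

Final answer: |I_R1| = 0.01698 A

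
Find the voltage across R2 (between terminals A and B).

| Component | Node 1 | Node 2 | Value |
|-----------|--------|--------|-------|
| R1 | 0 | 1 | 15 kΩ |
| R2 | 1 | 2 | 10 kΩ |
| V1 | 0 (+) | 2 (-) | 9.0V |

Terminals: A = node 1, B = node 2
R1 and R2 are in series across V1 (node 0 → node 1 → node 2), and the output A–B is taken across R2, so this is a voltage divider.
Series current: I = V1/(R1 + R2) = 9/(15000 + 10000) = 9/25000 = 0.00036 A
V_R2 = I × R2 = V1 × R2/(R1 + R2) = 9 × 10000/25000 = 3.6 V

Final answer: 3.6 V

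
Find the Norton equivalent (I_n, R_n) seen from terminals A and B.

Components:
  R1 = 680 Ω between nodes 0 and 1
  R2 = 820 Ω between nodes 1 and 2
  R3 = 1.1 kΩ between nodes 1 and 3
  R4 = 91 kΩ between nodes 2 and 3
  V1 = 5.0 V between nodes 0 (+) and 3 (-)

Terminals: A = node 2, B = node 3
Find the Thévenin equivalent first; then I_n = V_th/R_th and R_n = R_th.
Step 1 — V_th is the open-circuit voltage V_A - V_B (nothing connected across the terminals).
Nodal analysis, taking node 3 as the 0 V reference.
Source V1 fixes V_0 = 5 V.
KCL at each unknown node (sum of currents leaving = 0; resistances in Ω):
  Node 1: (V_1 - 5)/680 + (V_1 - V_2)/820 + (V_1 - 0)/1100 = 0
  Node 2: (V_2 - V_1)/820 + (V_2 - 0)/91000 = 0
Collecting terms (coefficients in siemens):
  0.003599·V_1 - 0.00122·V_2 = 0.007353
  0.001231·V_2 - 0.00122·V_1 = 0
Determinant D = (0.003599)(0.001231) - (-0.00122)(-0.00122) = 0.000002942
V_1 = [(0.007353)(0.001231) - (-0.00122)(0)]/D = 3.076 V
V_2 = [(0.003599)(0) - (0.007353)(-0.00122)]/D = 3.048 V
V_th = V_2 - V_3 = 3.048 - 0 = 3.048 V
Step 2 — R_th: zero the source — replace V1 by a short circuit (node 3 merges into node 0) — and find the resistance seen between A (node 2) and B (node 0).
Reduce the network between node 2 (A) and node 0 (B) by series/parallel combination:
  Rp1 = R1 ‖ R3 (parallel, both between nodes 0 and 1) = 1/(1/680 + 1/1100) = 420.2 Ω
  Rs1 = R2 + Rp1 (series, joined only at node 1) = 820 + 420.2 = 1240 Ω
  Rp2 = R4 ‖ Rs1 (parallel, both between nodes 0 and 2) = 1/(1/91000 + 1/1240) = 1224 Ω
R_th = 1.224 kΩ
I_n = V_th/R_th = 3.048/1224 = 0.002491 A, and R_n = R_th = 1.224 kΩ

Final answer: I_n = 0.002491 A, R_n = 1.224 kΩ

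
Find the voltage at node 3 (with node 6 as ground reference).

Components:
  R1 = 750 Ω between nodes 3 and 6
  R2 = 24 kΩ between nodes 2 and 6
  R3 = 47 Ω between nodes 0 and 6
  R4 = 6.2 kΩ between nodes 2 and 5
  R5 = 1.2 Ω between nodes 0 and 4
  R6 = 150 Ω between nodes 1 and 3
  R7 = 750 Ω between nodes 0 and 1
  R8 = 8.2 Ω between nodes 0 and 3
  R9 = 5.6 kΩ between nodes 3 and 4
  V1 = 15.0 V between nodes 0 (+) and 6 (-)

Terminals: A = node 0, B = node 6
Nodal analysis, taking node 6 as the 0 V reference.
Source V1 fixes V_0 = 15 V.
KCL at each unknown node (sum of currents leaving = 0; resistances in Ω):
  Node 1: (V_1 - V_3)/150 + (V_1 - 15)/750 = 0
  Node 2: (V_2 - 0)/24000 + (V_2 - V_5)/6200 = 0
  Node 3: (V_3 - 0)/750 + (V_3 - V_1)/150 + (V_3 - 15)/8.2 + (V_3 - V_4)/5600 = 0
  Node 4: (V_4 - 15)/1.2 + (V_4 - V_3)/5600 = 0
  Node 5: (V_5 - V_2)/6200 = 0
Collecting terms (coefficients in siemens):
  0.008·V_1 - 0.006667·V_3 = 0.02
  0.000203·V_2 - 0.0001613·V_5 = 0
  0.1301·V_3 - 0.006667·V_1 - 0.0001786·V_4 = 1.829
  0.8335·V_4 - 0.0001786·V_3 = 12.5
  0.0001613·V_5 - 0.0001613·V_2 = 0
Solving these 5 simultaneous equations (Gaussian elimination) gives:
  V_1 = 14.87 V, V_2 = 0 V, V_3 = 14.84 V, V_4 = 15 V
  V_5 = 0 V
The requested potential is V_3 = 14.84 V.

Final answer: V_3 = 14.84 V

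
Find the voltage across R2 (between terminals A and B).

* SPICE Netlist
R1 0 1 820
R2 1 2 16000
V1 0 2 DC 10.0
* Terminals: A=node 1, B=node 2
R1 and R2 are in series across V1 (node 0 → node 1 → node 2), and the output A–B is taken across R2, so this is a voltage divider.
Series current: I = V1/(R1 + R2) = 10/(820 + 16000) = 10/16820 = 0.0005945 A
V_R2 = I × R2 = V1 × R2/(R1 + R2) = 10 × 16000/16820 = 9.512 V

Final answer: 9.512 V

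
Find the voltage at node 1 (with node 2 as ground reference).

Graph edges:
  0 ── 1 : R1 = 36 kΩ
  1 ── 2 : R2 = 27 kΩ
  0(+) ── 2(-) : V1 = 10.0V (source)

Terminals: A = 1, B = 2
Nodal analysis, taking node 2 as the 0 V reference.
Source V1 fixes V_0 = 10 V.
KCL at each unknown node (sum of currents leaving = 0; resistances in Ω):
  Node 1: (V_1 - 10)/36000 + (V_1 - 0)/27000 = 0
Collecting terms: 0.00006481 × V_1 = 0.0002778  =>  V_1 = 4.286 V
The requested potential is V_1 = 4.286 V.

Final answer: V_1 = 4.286 V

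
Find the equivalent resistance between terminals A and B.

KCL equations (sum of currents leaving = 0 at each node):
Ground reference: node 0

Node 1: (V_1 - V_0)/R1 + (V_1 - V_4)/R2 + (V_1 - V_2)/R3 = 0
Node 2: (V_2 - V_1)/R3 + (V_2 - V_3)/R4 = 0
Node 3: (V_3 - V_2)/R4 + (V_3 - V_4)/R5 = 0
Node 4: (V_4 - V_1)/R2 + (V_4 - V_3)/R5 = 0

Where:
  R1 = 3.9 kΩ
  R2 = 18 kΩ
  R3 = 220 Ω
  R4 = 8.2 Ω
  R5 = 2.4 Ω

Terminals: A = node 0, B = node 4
Reduce the network between node 0 (A) and node 4 (B) by series/parallel combination:
  Rs1 = R3 + R4 (series, joined only at node 2) = 220 + 8.2 = 228.2 Ω
  Rs2 = R5 + Rs1 (series, joined only at node 3) = 2.4 + 228.2 = 230.6 Ω
  Rp1 = R2 ‖ Rs2 (parallel, both between nodes 1 and 4) = 1/(1/18000 + 1/230.6) = 227.7 Ω
  Rs3 = R1 + Rp1 (series, joined only at node 1) = 3900 + 227.7 = 4128 Ω
R_eq = 4.128 kΩ

Final answer: 4.128 kΩ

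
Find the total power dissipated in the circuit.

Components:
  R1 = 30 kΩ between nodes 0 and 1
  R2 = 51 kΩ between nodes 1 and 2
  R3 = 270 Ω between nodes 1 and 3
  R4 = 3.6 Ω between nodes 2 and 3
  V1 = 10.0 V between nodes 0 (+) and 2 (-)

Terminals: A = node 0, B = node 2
Nodal analysis, taking node 2 as the 0 V reference.
Source V1 fixes V_0 = 10 V.
KCL at each unknown node (sum of currents leaving = 0; resistances in Ω):
  Node 1: (V_1 - 10)/30000 + (V_1 - 0)/51000 + (V_1 - V_3)/270 = 0
  Node 3: (V_3 - V_1)/270 + (V_3 - 0)/3.6 = 0
Collecting terms (coefficients in siemens):
  0.003757·V_1 - 0.003704·V_3 = 0.0003333
  0.2815·V_3 - 0.003704·V_1 = 0
Determinant D = (0.003757)(0.2815) - (-0.003704)(-0.003704) = 0.001044
V_1 = [(0.0003333)(0.2815) - (-0.003704)(0)]/D = 0.0899 V
V_3 = [(0.003757)(0) - (0.0003333)(-0.003704)]/D = 0.001183 V
Power in each resistor, P = (ΔV)²/R:
  P_R1 = (10 - 0.0899)²/30000 = 0.003274 W
  P_R2 = (0.0899 - 0)²/51000 = 0.0000001585 W
  P_R3 = (0.0899 - 0.001183)²/270 = 0.00002915 W
  P_R4 = (0 - 0.001183)²/3.6 = 0.0000003887 W
P_total = P_R1 + P_R2 + P_R3 + P_R4 = 0.003303 W

Final answer: 0.003303 W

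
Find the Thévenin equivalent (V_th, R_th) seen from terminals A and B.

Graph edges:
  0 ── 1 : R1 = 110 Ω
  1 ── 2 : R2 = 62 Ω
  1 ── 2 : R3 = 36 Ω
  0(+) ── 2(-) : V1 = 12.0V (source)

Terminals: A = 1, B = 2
Step 1 — V_th is the open-circuit voltage V_A - V_B (nothing connected across the terminals).
Nodal analysis, taking node 2 as the 0 V reference.
Source V1 fixes V_0 = 12 V.
KCL at each unknown node (sum of currents leaving = 0; resistances in Ω):
  Node 1: (V_1 - 12)/110 + (V_1 - 0)/62 + (V_1 - 0)/36 = 0
Collecting terms: 0.053 × V_1 = 0.1091  =>  V_1 = 2.058 V
V_th = V_1 - V_2 = 2.058 - 0 = 2.058 V
Step 2 — R_th: zero the source — replace V1 by a short circuit (node 2 merges into node 0) — and find the resistance seen between A (node 1) and B (node 0).
Reduce the network between node 1 (A) and node 0 (B) by series/parallel combination:
  Rp1 = R1 ‖ R2 ‖ R3 (parallel, all between nodes 0 and 1) = 1/(1/110 + 1/62 + 1/36) = 18.87 Ω
R_th = 18.87 Ω

Final answer: V_th = 2.058 V, R_th = 18.87 Ω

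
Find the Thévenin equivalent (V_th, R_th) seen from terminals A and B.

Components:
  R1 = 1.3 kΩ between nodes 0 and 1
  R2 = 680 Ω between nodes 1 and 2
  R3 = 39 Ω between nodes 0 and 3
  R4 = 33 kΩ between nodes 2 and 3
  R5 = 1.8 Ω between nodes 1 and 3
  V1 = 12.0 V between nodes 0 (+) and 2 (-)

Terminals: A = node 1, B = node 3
Step 1 — V_th is the open-circuit voltage V_A - V_B (nothing connected across the terminals).
Nodal analysis, taking node 2 as the 0 V reference.
Source V1 fixes V_0 = 12 V.
KCL at each unknown node (sum of currents leaving = 0; resistances in Ω):
  Node 1: (V_1 - 12)/1300 + (V_1 - 0)/680 + (V_1 - V_3)/1.8 = 0
  Node 3: (V_3 - 12)/39 + (V_3 - 0)/33000 + (V_3 - V_1)/1.8 = 0
Collecting terms (coefficients in siemens):
  0.5578·V_1 - 0.5556·V_3 = 0.009231
  0.5812·V_3 - 0.5556·V_1 = 0.3077
Determinant D = (0.5578)(0.5812) - (-0.5556)(-0.5556) = 0.01556
V_1 = [(0.009231)(0.5812) - (-0.5556)(0.3077)]/D = 11.33 V
V_3 = [(0.5578)(0.3077) - (0.009231)(-0.5556)]/D = 11.36 V
V_th = V_1 - V_3 = 11.33 - 11.36 = -0.02906 V
Step 2 — R_th: zero the source — replace V1 by a short circuit (node 2 merges into node 0) — and find the resistance seen between A (node 1) and B (node 3).
Reduce the network between node 1 (A) and node 3 (B) by series/parallel combination:
  Rp1 = R1 ‖ R2 (parallel, both between nodes 0 and 1) = 1/(1/1300 + 1/680) = 446.5 Ω
  Rp2 = R3 ‖ R4 (parallel, both between nodes 0 and 3) = 1/(1/39 + 1/33000) = 38.95 Ω
  Rs1 = Rp1 + Rp2 (series, joined only at node 0) = 446.5 + 38.95 = 485.4 Ω
  Rp3 = R5 ‖ Rs1 (parallel, both between nodes 1 and 3) = 1/(1/1.8 + 1/485.4) = 1.793 Ω
R_th = 1.793 Ω

Final answer: V_th = -0.02906 V, R_th = 1.793 Ω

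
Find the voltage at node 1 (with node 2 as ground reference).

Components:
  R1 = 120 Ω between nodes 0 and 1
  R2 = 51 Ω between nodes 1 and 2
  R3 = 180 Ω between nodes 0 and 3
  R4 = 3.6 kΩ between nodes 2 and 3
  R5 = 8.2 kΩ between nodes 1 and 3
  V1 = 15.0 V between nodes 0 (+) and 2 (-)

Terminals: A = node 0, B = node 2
Nodal analysis, taking node 2 as the 0 V reference.
Source V1 fixes V_0 = 15 V.
KCL at each unknown node (sum of currents leaving = 0; resistances in Ω):
  Node 1: (V_1 - 15)/120 + (V_1 - 0)/51 + (V_1 - V_3)/8200 = 0
  Node 3: (V_3 - 15)/180 + (V_3 - 0)/3600 + (V_3 - V_1)/8200 = 0
Collecting terms (coefficients in siemens):
  0.02806·V_1 - 0.000122·V_3 = 0.125
  0.005955·V_3 - 0.000122·V_1 = 0.08333
Determinant D = (0.02806)(0.005955) - (-0.000122)(-0.000122) = 0.0001671
V_1 = [(0.125)(0.005955) - (-0.000122)(0.08333)]/D = 4.515 V
V_3 = [(0.02806)(0.08333) - (0.125)(-0.000122)]/D = 14.09 V
The requested potential is V_1 = 4.515 V.

Final answer: V_1 = 4.515 V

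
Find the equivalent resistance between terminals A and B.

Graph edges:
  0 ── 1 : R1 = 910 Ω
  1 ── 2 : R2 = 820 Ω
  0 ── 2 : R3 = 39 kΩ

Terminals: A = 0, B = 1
Reduce the network between node 0 (A) and node 1 (B) by series/parallel combination:
  Rs1 = R3 + R2 (series, joined only at node 2) = 39000 + 820 = 39820 Ω
  Rp1 = R1 ‖ Rs1 (parallel, both between nodes 0 and 1) = 1/(1/910 + 1/39820) = 889.7 Ω
R_eq = 889.7 Ω

Final answer: 889.7 Ω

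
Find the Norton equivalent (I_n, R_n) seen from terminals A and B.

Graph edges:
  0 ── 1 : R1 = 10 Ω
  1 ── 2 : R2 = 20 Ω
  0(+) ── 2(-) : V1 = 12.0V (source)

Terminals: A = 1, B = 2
Find the Thévenin equivalent first; then I_n = V_th/R_th and R_n = R_th.
Step 1 — V_th is the open-circuit voltage V_A - V_B (nothing connected across the terminals).
Nodal analysis, taking node 2 as the 0 V reference.
Source V1 fixes V_0 = 12 V.
KCL at each unknown node (sum of currents leaving = 0; resistances in Ω):
  Node 1: (V_1 - 12)/10 + (V_1 - 0)/20 = 0
Collecting terms: 0.15 × V_1 = 1.2  =>  V_1 = 8 V
V_th = V_1 - V_2 = 8 - 0 = 8 V
Step 2 — R_th: zero the source — replace V1 by a short circuit (node 2 merges into node 0) — and find the resistance seen between A (node 1) and B (node 0).
Reduce the network between node 1 (A) and node 0 (B) by series/parallel combination:
  Rp1 = R1 ‖ R2 (parallel, both between nodes 0 and 1) = 1/(1/10 + 1/20) = 6.667 Ω
R_th = 6.667 Ω
I_n = V_th/R_th = 8/6.667 = 1.2 A, and R_n = R_th = 6.667 Ω

Final answer: I_n = 1.2 A, R_n = 6.667 Ω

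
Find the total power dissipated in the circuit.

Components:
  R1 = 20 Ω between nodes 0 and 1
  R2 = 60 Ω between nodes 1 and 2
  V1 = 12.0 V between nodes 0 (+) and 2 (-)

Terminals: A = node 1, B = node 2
Nodal analysis, taking node 2 as the 0 V reference.
Source V1 fixes V_0 = 12 V.
KCL at each unknown node (sum of currents leaving = 0; resistances in Ω):
  Node 1: (V_1 - 12)/20 + (V_1 - 0)/60 = 0
Collecting terms: 0.06667 × V_1 = 0.6  =>  V_1 = 9 V
Power in each resistor, P = (ΔV)²/R:
  P_R1 = (12 - 9)²/20 = 0.45 W
  P_R2 = (9 - 0)²/60 = 1.35 W
P_total = P_R1 + P_R2 = 1.8 W

Final answer: 1.8 W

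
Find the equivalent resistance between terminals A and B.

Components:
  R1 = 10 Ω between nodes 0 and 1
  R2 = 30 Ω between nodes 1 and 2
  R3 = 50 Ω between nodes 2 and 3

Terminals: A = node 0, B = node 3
Reduce the network between node 0 (A) and node 3 (B) by series/parallel combination:
  Rs1 = R1 + R2 (series, joined only at node 1) = 10 + 30 = 40 Ω
  Rs2 = R3 + Rs1 (series, joined only at node 2) = 50 + 40 = 90 Ω
R_eq = 90 Ω

Final answer: 90 Ω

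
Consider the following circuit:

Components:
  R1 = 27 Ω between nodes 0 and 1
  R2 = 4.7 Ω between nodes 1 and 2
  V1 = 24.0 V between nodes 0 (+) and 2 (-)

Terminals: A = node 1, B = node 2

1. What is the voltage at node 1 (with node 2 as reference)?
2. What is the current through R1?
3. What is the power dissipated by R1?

Nodal analysis, taking node 2 as the 0 V reference.
Source V1 fixes V_0 = 24 V.
KCL at each unknown node (sum of currents leaving = 0; resistances in Ω):
  Node 1: (V_1 - 24)/27 + (V_1 - 0)/4.7 = 0
Collecting terms: 0.2498 × V_1 = 0.8889  =>  V_1 = 3.558 V
Part 1:
  Read off the nodal solution: V_1 = 3.558 V
Part 2:
  I_R1 = (V_0 - V_1)/R1 = (24 - 3.558)/27 = 0.7571 A
  Magnitude: I_R1 = 0.7571 A
Part 3:
  I_R1 = (V_0 - V_1)/R1 = (24 - 3.558)/27 = 0.7571 A
  P_R1 = I_R1² × R1 = (0.7571)² × 27 = 15.48 W

Final answers:
1. V_1 = 3.558 V
2. I_R1 = 0.7571 A
3. P_R1 = 15.48 W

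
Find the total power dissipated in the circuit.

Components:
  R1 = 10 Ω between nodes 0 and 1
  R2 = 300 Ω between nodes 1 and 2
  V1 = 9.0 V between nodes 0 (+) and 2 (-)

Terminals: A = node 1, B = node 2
Nodal analysis, taking node 2 as the 0 V reference.
Source V1 fixes V_0 = 9 V.
KCL at each unknown node (sum of currents leaving = 0; resistances in Ω):
  Node 1: (V_1 - 9)/10 + (V_1 - 0)/300 = 0
Collecting terms: 0.1033 × V_1 = 0.9  =>  V_1 = 8.71 V
Power in each resistor, P = (ΔV)²/R:
  P_R1 = (9 - 8.71)²/10 = 0.008429 W
  P_R2 = (8.71 - 0)²/300 = 0.2529 W
P_total = P_R1 + P_R2 = 0.2613 W

Final answer: 0.2613 W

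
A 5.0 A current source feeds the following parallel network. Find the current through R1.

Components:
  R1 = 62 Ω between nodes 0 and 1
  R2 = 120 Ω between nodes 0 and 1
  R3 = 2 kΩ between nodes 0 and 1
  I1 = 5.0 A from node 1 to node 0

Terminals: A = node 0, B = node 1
All resistors sit directly between nodes 0 and 1, so they are in parallel and share one voltage V; the full source current 5 A splits among them.
1/R_par = 1/62 + 1/120 + 1/2000 = 0.02496 S  =>  R_par = 40.06 Ω
V = I × R_par = 5 × 40.06 = 200.3 V
I_R1 = V/R1 = 200.3/62 = 3.231 A

Final answer: 3.231 A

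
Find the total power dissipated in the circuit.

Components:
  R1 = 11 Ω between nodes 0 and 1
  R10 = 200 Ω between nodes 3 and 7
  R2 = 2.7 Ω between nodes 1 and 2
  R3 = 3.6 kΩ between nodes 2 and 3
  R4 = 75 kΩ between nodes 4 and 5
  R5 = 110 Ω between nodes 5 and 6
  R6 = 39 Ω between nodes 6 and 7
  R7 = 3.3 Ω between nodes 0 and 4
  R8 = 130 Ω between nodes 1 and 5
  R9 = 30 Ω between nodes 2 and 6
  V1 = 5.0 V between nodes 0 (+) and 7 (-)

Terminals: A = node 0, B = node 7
Nodal analysis, taking node 7 as the 0 V reference.
Source V1 fixes V_0 = 5 V.
KCL at each unknown node (sum of currents leaving = 0; resistances in Ω):
  Node 1: (V_1 - 5)/11 + (V_1 - V_2)/2.7 + (V_1 - V_5)/130 = 0
  Node 2: (V_2 - V_1)/2.7 + (V_2 - V_3)/3600 + (V_2 - V_6)/30 = 0
  Node 3: (V_3 - V_2)/3600 + (V_3 - 0)/200 = 0
  Node 4: (V_4 - V_5)/75000 + (V_4 - 5)/3.3 = 0
  Node 5: (V_5 - V_4)/75000 + (V_5 - V_6)/110 + (V_5 - V_1)/130 = 0
  Node 6: (V_6 - V_5)/110 + (V_6 - 0)/39 + (V_6 - V_2)/30 = 0
Collecting terms (coefficients in siemens):
  0.469·V_1 - 0.3704·V_2 - 0.007692·V_5 = 0.4545
  0.404·V_2 - 0.3704·V_1 - 0.0002778·V_3 - 0.03333·V_6 = 0
  0.005278·V_3 - 0.0002778·V_2 = 0
  0.303·V_4 - 0.00001333·V_5 = 1.515
  0.0168·V_5 - 0.007692·V_1 - 0.00001333·V_4 - 0.009091·V_6 = 0
  0.06807·V_6 - 0.03333·V_2 - 0.009091·V_5 = 0
Solving these 6 simultaneous equations (Gaussian elimination) gives:
  V_1 = 4.292 V, V_2 = 4.139 V, V_3 = 0.2178 V, V_4 = 5 V
  V_5 = 3.306 V, V_6 = 2.468 V
Power in each resistor, P = (ΔV)²/R:
  P_R1 = (5 - 4.292)²/11 = 0.04556 W
  P_R2 = (4.292 - 4.139)²/2.7 = 0.008702 W
  P_R3 = (4.139 - 0.2178)²/3600 = 0.004271 W
  P_R4 = (5 - 3.306)²/75000 = 0.00003828 W
  P_R5 = (3.306 - 2.468)²/110 = 0.006372 W
  P_R6 = (2.468 - 0)²/39 = 0.1562 W
  P_R7 = (5 - 5)²/3.3 = 0.000000001684 W
  P_R8 = (4.292 - 3.306)²/130 = 0.007486 W
  P_R9 = (4.139 - 2.468)²/30 = 0.09301 W
  P_R10 = (0.2178 - 0)²/200 = 0.0002373 W
P_total = P_R1 + P_R2 + P_R3 + P_R4 + P_R5 + P_R6 + P_R7 + P_R8 + P_R9 + P_R10 = 0.3219 W

Final answer: 0.3219 W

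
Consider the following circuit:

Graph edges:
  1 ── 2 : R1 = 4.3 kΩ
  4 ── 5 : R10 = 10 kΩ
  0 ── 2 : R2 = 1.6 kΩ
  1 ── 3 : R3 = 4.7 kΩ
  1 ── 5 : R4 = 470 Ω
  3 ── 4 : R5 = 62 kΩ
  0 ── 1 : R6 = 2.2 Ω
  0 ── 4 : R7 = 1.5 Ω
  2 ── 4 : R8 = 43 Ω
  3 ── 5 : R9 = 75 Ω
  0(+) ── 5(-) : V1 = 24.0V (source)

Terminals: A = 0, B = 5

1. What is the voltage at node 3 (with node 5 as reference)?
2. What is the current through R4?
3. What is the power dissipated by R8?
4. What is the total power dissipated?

Nodal analysis, taking node 5 as the 0 V reference.
Source V1 fixes V_0 = 24 V.
KCL at each unknown node (sum of currents leaving = 0; resistances in Ω):
  Node 1: (V_1 - V_2)/4300 + (V_1 - V_3)/4700 + (V_1 - 0)/470 + (V_1 - 24)/2.2 = 0
  Node 2: (V_2 - V_1)/4300 + (V_2 - 24)/1600 + (V_2 - V_4)/43 = 0
  Node 3: (V_3 - V_1)/4700 + (V_3 - V_4)/62000 + (V_3 - 0)/75 = 0
  Node 4: (V_4 - V_3)/62000 + (V_4 - 24)/1.5 + (V_4 - V_2)/43 + (V_4 - 0)/10000 = 0
Collecting terms (coefficients in siemens):
  0.4571·V_1 - 0.0002326·V_2 - 0.0002128·V_3 = 10.91
  0.02411·V_2 - 0.0002326·V_1 - 0.02326·V_4 = 0.015
  0.01356·V_3 - 0.0002128·V_1 - 0.00001613·V_4 = 0
  0.69·V_4 - 0.02326·V_2 - 0.00001613·V_3 = 16
Solving these 4 simultaneous equations (Gaussian elimination) gives:
  V_1 = 23.88 V, V_2 = 23.99 V, V_3 = 0.4031 V, V_4 = 24 V
Part 1:
  Read off the nodal solution: V_3 = 0.4031 V
Part 2:
  I_R4 = (V_1 - V_5)/R4 = (23.88 - 0)/470 = 0.0508 A
  Magnitude: I_R4 = 0.0508 A
Part 3:
  I_R8 = (V_2 - V_4)/R8 = (23.99 - 24)/43 = -0.00002404 A
  P_R8 = I_R8² × R8 = (-0.00002404)² × 43 = 0.00000002485 W
Part 4:
  Power in each resistor, P = (ΔV)²/R:
    P_R1 = (23.88 - 23.99)²/4300 = 0.000003208 W
    P_R2 = (24 - 23.99)²/1600 = 0.00000001716 W
    P_R3 = (23.88 - 0.4031)²/4700 = 0.1172 W
    P_R4 = (23.88 - 0)²/470 = 1.213 W
    P_R5 = (0.4031 - 24)²/62000 = 0.008978 W
    P_R6 = (24 - 23.88)²/2.2 = 0.006843 W
    P_R7 = (24 - 24)²/1.5 = 0.00001179 W
    P_R8 = (23.99 - 24)²/43 = 0.00000002485 W
    P_R9 = (0.4031 - 0)²/75 = 0.002167 W
    P_R10 = (24 - 0)²/10000 = 0.05758 W
  P_total = P_R1 + P_R2 + P_R3 + P_R4 + P_R5 + P_R6 + P_R7 + P_R8 + P_R9 + P_R10 = 1.406 W

Final answers:
1. V_3 = 0.4031 V
2. I_R4 = 0.0508 A
3. P_R8 = 2.485e-08 W
4. P_total = 1.406 W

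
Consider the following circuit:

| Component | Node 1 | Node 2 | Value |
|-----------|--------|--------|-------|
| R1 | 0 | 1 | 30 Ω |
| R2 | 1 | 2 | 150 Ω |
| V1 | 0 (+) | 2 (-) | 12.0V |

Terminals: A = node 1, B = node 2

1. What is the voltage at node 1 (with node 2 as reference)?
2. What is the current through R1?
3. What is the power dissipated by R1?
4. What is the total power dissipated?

Nodal analysis, taking node 2 as the 0 V reference.
Source V1 fixes V_0 = 12 V.
KCL at each unknown node (sum of currents leaving = 0; resistances in Ω):
  Node 1: (V_1 - 12)/30 + (V_1 - 0)/150 = 0
Collecting terms: 0.04 × V_1 = 0.4  =>  V_1 = 10 V
Part 1:
  Read off the nodal solution: V_1 = 10 V
Part 2:
  I_R1 = (V_0 - V_1)/R1 = (12 - 10)/30 = 0.06667 A
  Magnitude: I_R1 = 0.06667 A
Part 3:
  I_R1 = (V_0 - V_1)/R1 = (12 - 10)/30 = 0.06667 A
  P_R1 = I_R1² × R1 = (0.06667)² × 30 = 0.1333 W
Part 4:
  Power in each resistor, P = (ΔV)²/R:
    P_R1 = (12 - 10)²/30 = 0.1333 W
    P_R2 = (10 - 0)²/150 = 0.6667 W
  P_total = P_R1 + P_R2 = 0.8 W

Final answers:
1. V_1 = 10 V
2. I_R1 = 0.06667 A
3. P_R1 = 0.1333 W
4. P_total = 0.8 W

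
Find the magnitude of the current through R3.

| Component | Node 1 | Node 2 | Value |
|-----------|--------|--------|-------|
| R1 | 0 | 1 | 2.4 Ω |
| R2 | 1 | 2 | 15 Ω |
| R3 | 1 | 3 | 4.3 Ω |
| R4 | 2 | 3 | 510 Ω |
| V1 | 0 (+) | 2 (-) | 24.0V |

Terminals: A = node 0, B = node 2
Nodal analysis, taking node 2 as the 0 V reference.
Source V1 fixes V_0 = 24 V.
KCL at each unknown node (sum of currents leaving = 0; resistances in Ω):
  Node 1: (V_1 - 24)/2.4 + (V_1 - 0)/15 + (V_1 - V_3)/4.3 = 0
  Node 3: (V_3 - V_1)/4.3 + (V_3 - 0)/510 = 0
Collecting terms (coefficients in siemens):
  0.7159·V_1 - 0.2326·V_3 = 10
  0.2345·V_3 - 0.2326·V_1 = 0
Determinant D = (0.7159)(0.2345) - (-0.2326)(-0.2326) = 0.1138
V_1 = [(10)(0.2345) - (-0.2326)(0)]/D = 20.61 V
V_3 = [(0.7159)(0) - (10)(-0.2326)]/D = 20.43 V
I_R3 = (V_1 - V_3)/R3 = (20.61 - 20.43)/4.3 = 0.04007 A
|I_R3| = 0.04007 A

Final answer: |I_R3| = 0.04007 A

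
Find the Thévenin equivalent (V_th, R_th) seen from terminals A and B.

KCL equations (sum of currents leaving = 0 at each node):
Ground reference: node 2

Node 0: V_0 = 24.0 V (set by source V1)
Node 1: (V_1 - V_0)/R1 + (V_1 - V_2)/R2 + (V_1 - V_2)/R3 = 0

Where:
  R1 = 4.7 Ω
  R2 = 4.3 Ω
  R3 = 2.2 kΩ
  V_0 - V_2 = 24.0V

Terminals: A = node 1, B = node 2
Step 1 — V_th is the open-circuit voltage V_A - V_B (nothing connected across the terminals).
Nodal analysis, taking node 2 as the 0 V reference.
Source V1 fixes V_0 = 24 V.
KCL at each unknown node (sum of currents leaving = 0; resistances in Ω):
  Node 1: (V_1 - 24)/4.7 + (V_1 - 0)/4.3 + (V_1 - 0)/2200 = 0
Collecting terms: 0.4458 × V_1 = 5.106  =>  V_1 = 11.45 V
V_th = V_1 - V_2 = 11.45 - 0 = 11.45 V
Step 2 — R_th: zero the source — replace V1 by a short circuit (node 2 merges into node 0) — and find the resistance seen between A (node 1) and B (node 0).
Reduce the network between node 1 (A) and node 0 (B) by series/parallel combination:
  Rp1 = R1 ‖ R2 ‖ R3 (parallel, all between nodes 0 and 1) = 1/(1/4.7 + 1/4.3 + 1/2200) = 2.243 Ω
R_th = 2.243 Ω

Final answer: V_th = 11.45 V, R_th = 2.243 Ω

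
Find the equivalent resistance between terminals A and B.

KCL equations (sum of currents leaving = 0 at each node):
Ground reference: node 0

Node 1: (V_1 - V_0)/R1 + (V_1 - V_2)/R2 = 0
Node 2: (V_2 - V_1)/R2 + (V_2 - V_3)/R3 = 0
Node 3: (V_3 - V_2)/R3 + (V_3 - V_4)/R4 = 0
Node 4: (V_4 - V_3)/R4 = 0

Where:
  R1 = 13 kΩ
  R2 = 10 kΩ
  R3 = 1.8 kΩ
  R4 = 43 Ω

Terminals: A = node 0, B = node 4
Reduce the network between node 0 (A) and node 4 (B) by series/parallel combination:
  Rs1 = R1 + R2 (series, joined only at node 1) = 13000 + 10000 = 23000 Ω
  Rs2 = R3 + Rs1 (series, joined only at node 2) = 1800 + 23000 = 24800 Ω
  Rs3 = R4 + Rs2 (series, joined only at node 3) = 43 + 24800 = 24840 Ω
R_eq = 24.84 kΩ

Final answer: 24.84 kΩ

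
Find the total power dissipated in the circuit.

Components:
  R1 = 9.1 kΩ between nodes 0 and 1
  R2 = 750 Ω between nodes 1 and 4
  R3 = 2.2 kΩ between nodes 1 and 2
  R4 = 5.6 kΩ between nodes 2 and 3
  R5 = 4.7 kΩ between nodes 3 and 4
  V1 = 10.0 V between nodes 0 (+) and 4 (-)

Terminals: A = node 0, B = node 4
Nodal analysis, taking node 4 as the 0 V reference.
Source V1 fixes V_0 = 10 V.
KCL at each unknown node (sum of currents leaving = 0; resistances in Ω):
  Node 1: (V_1 - 10)/9100 + (V_1 - 0)/750 + (V_1 - V_2)/2200 = 0
  Node 2: (V_2 - V_1)/2200 + (V_2 - V_3)/5600 = 0
  Node 3: (V_3 - V_2)/5600 + (V_3 - 0)/4700 = 0
Collecting terms (coefficients in siemens):
  0.001898·V_1 - 0.0004545·V_2 = 0.001099
  0.0006331·V_2 - 0.0004545·V_1 - 0.0001786·V_3 = 0
  0.0003913·V_3 - 0.0001786·V_2 = 0
Solving these 3 simultaneous equations (Gaussian elimination) gives:
  V_1 = 0.7214 V, V_2 = 0.5945 V, V_3 = 0.2713 V
Power in each resistor, P = (ΔV)²/R:
  P_R1 = (10 - 0.7214)²/9100 = 0.009461 W
  P_R2 = (0.7214 - 0)²/750 = 0.000694 W
  P_R3 = (0.7214 - 0.5945)²/2200 = 0.000007328 W
  P_R4 = (0.5945 - 0.2713)²/5600 = 0.00001865 W
  P_R5 = (0.2713 - 0)²/4700 = 0.00001566 W
P_total = P_R1 + P_R2 + P_R3 + P_R4 + P_R5 = 0.0102 W

Final answer: 0.0102 W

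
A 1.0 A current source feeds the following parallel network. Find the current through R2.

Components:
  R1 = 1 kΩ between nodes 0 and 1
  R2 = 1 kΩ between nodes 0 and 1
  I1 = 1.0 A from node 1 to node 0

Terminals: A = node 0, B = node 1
All resistors sit directly between nodes 0 and 1, so they are in parallel and share one voltage V; the full source current 1 A splits among them.
1/R_par = 1/1000 + 1/1000 = 0.002 S  =>  R_par = 500 Ω
V = I × R_par = 1 × 500 = 500 V
I_R2 = V/R2 = 500/1000 = 0.5 A

Final answer: 0.5 A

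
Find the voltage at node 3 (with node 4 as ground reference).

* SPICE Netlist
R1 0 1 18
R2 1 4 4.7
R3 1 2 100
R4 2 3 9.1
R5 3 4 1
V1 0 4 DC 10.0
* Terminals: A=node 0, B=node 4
Nodal analysis, taking node 4 as the 0 V reference.
Source V1 fixes V_0 = 10 V.
KCL at each unknown node (sum of currents leaving = 0; resistances in Ω):
  Node 1: (V_1 - 10)/18 + (V_1 - 0)/4.7 + (V_1 - V_2)/100 = 0
  Node 2: (V_2 - V_1)/100 + (V_2 - V_3)/9.1 = 0
  Node 3: (V_3 - V_2)/9.1 + (V_3 - 0)/1 = 0
Collecting terms (coefficients in siemens):
  0.2783·V_1 - 0.01·V_2 = 0.5556
  0.1199·V_2 - 0.01·V_1 - 0.1099·V_3 = 0
  1.11·V_3 - 0.1099·V_2 = 0
Solving these 3 simultaneous equations (Gaussian elimination) gives:
  V_1 = 2.003 V, V_2 = 0.1837 V, V_3 = 0.01819 V
The requested potential is V_3 = 0.01819 V.

Final answer: V_3 = 0.01819 V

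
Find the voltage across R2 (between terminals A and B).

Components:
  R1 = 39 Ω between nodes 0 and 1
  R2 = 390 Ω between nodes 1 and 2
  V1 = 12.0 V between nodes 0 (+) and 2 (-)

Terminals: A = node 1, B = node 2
R1 and R2 are in series across V1 (node 0 → node 1 → node 2), and the output A–B is taken across R2, so this is a voltage divider.
Series current: I = V1/(R1 + R2) = 12/(39 + 390) = 12/429 = 0.02797 A
V_R2 = I × R2 = V1 × R2/(R1 + R2) = 12 × 390/429 = 10.91 V

Final answer: 10.91 V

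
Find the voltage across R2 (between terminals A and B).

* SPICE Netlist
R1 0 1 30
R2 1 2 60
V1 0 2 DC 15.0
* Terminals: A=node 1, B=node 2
R1 and R2 are in series across V1 (node 0 → node 1 → node 2), and the output A–B is taken across R2, so this is a voltage divider.
Series current: I = V1/(R1 + R2) = 15/(30 + 60) = 15/90 = 0.1667 A
V_R2 = I × R2 = V1 × R2/(R1 + R2) = 15 × 60/90 = 10 V

Final answer: 10 V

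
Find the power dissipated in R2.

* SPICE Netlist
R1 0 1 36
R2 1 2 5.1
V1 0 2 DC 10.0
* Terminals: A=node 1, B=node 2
Nodal analysis, taking node 2 as the 0 V reference.
Source V1 fixes V_0 = 10 V.
KCL at each unknown node (sum of currents leaving = 0; resistances in Ω):
  Node 1: (V_1 - 10)/36 + (V_1 - 0)/5.1 = 0
Collecting terms: 0.2239 × V_1 = 0.2778  =>  V_1 = 1.241 V
I_R2 = (V_1 - V_2)/R2 = (1.241 - 0)/5.1 = 0.2433 A
P_R2 = I_R2² × R2 = (0.2433)² × 5.1 = 0.3019 W

Final answer: 0.3019 W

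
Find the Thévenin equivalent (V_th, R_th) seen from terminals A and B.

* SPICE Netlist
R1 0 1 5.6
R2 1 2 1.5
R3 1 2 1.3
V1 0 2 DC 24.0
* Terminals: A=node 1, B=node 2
Step 1 — V_th is the open-circuit voltage V_A - V_B (nothing connected across the terminals).
Nodal analysis, taking node 2 as the 0 V reference.
Source V1 fixes V_0 = 24 V.
KCL at each unknown node (sum of currents leaving = 0; resistances in Ω):
  Node 1: (V_1 - 24)/5.6 + (V_1 - 0)/1.5 + (V_1 - 0)/1.3 = 0
Collecting terms: 1.614 × V_1 = 4.286  =>  V_1 = 2.655 V
V_th = V_1 - V_2 = 2.655 - 0 = 2.655 V
Step 2 — R_th: zero the source — replace V1 by a short circuit (node 2 merges into node 0) — and find the resistance seen between A (node 1) and B (node 0).
Reduce the network between node 1 (A) and node 0 (B) by series/parallel combination:
  Rp1 = R1 ‖ R2 ‖ R3 (parallel, all between nodes 0 and 1) = 1/(1/5.6 + 1/1.5 + 1/1.3) = 0.6194 Ω
R_th = 0.6194 Ω

Final answer: V_th = 2.655 V, R_th = 0.6194 Ω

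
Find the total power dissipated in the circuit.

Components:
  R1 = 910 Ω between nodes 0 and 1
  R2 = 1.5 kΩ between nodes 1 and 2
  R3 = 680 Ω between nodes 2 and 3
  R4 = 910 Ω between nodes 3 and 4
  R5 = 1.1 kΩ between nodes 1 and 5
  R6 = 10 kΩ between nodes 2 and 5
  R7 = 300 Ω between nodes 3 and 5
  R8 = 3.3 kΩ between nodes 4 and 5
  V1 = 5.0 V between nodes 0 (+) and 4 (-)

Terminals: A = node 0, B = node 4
Nodal analysis, taking node 4 as the 0 V reference.
Source V1 fixes V_0 = 5 V.
KCL at each unknown node (sum of currents leaving = 0; resistances in Ω):
  Node 1: (V_1 - 5)/910 + (V_1 - V_2)/1500 + (V_1 - V_5)/1100 = 0
  Node 2: (V_2 - V_1)/1500 + (V_2 - V_3)/680 + (V_2 - V_5)/10000 = 0
  Node 3: (V_3 - V_2)/680 + (V_3 - 0)/910 + (V_3 - V_5)/300 = 0
  Node 5: (V_5 - V_1)/1100 + (V_5 - V_2)/10000 + (V_5 - V_3)/300 + (V_5 - 0)/3300 = 0
Collecting terms (coefficients in siemens):
  0.002675·V_1 - 0.0006667·V_2 - 0.0009091·V_5 = 0.005495
  0.002237·V_2 - 0.0006667·V_1 - 0.001471·V_3 - 0.0001·V_5 = 0
  0.005903·V_3 - 0.001471·V_2 - 0.003333·V_5 = 0
  0.004645·V_5 - 0.0009091·V_1 - 0.0001·V_2 - 0.003333·V_3 = 0
Solving these 4 simultaneous equations (Gaussian elimination) gives:
  V_1 = 3.108 V, V_2 = 1.941 V, V_3 = 1.43 V, V_5 = 1.676 V
Power in each resistor, P = (ΔV)²/R:
  P_R1 = (5 - 3.108)²/910 = 0.003935 W
  P_R2 = (3.108 - 1.941)²/1500 = 0.0009076 W
  P_R3 = (1.941 - 1.43)²/680 = 0.0003839 W
  P_R4 = (1.43 - 0)²/910 = 0.002247 W
  P_R5 = (3.108 - 1.676)²/1100 = 0.001863 W
  P_R6 = (1.941 - 1.676)²/10000 = 0.000007017 W
  P_R7 = (1.43 - 1.676)²/300 = 0.0002018 W
  P_R8 = (0 - 1.676)²/3300 = 0.0008513 W
P_total = P_R1 + P_R2 + P_R3 + P_R4 + P_R5 + P_R6 + P_R7 + P_R8 = 0.0104 W

Final answer: 0.0104 W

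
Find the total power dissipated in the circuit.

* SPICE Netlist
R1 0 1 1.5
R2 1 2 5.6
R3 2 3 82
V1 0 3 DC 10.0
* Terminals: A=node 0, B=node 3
Nodal analysis, taking node 3 as the 0 V reference.
Source V1 fixes V_0 = 10 V.
KCL at each unknown node (sum of currents leaving = 0; resistances in Ω):
  Node 1: (V_1 - 10)/1.5 + (V_1 - V_2)/5.6 = 0
  Node 2: (V_2 - V_1)/5.6 + (V_2 - 0)/82 = 0
Collecting terms (coefficients in siemens):
  0.8452·V_1 - 0.1786·V_2 = 6.667
  0.1908·V_2 - 0.1786·V_1 = 0
Determinant D = (0.8452)(0.1908) - (-0.1786)(-0.1786) = 0.1294
V_1 = [(6.667)(0.1908) - (-0.1786)(0)]/D = 9.832 V
V_2 = [(0.8452)(0) - (6.667)(-0.1786)]/D = 9.203 V
Power in each resistor, P = (ΔV)²/R:
  P_R1 = (10 - 9.832)²/1.5 = 0.01889 W
  P_R2 = (9.832 - 9.203)²/5.6 = 0.07054 W
  P_R3 = (9.203 - 0)²/82 = 1.033 W
P_total = P_R1 + P_R2 + P_R3 = 1.122 W

Final answer: 1.122 W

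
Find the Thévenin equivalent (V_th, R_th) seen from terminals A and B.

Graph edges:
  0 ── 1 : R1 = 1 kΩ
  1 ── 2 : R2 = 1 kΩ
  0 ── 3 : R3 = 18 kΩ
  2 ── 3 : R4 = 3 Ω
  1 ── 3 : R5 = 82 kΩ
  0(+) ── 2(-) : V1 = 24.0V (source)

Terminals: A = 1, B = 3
Step 1 — V_th is the open-circuit voltage V_A - V_B (nothing connected across the terminals).
Nodal analysis, taking node 2 as the 0 V reference.
Source V1 fixes V_0 = 24 V.
KCL at each unknown node (sum of currents leaving = 0; resistances in Ω):
  Node 1: (V_1 - 24)/1000 + (V_1 - 0)/1000 + (V_1 - V_3)/82000 = 0
  Node 3: (V_3 - 24)/18000 + (V_3 - 0)/3 + (V_3 - V_1)/82000 = 0
Collecting terms (coefficients in siemens):
  0.002012·V_1 - 0.0000122·V_3 = 0.024
  0.3334·V_3 - 0.0000122·V_1 = 0.001333
Determinant D = (0.002012)(0.3334) - (-0.0000122)(-0.0000122) = 0.0006709
V_1 = [(0.024)(0.3334) - (-0.0000122)(0.001333)]/D = 11.93 V
V_3 = [(0.002012)(0.001333) - (0.024)(-0.0000122)]/D = 0.004435 V
V_th = V_1 - V_3 = 11.93 - 0.004435 = 11.92 V
Step 2 — R_th: zero the source — replace V1 by a short circuit (node 2 merges into node 0) — and find the resistance seen between A (node 1) and B (node 3).
Reduce the network between node 1 (A) and node 3 (B) by series/parallel combination:
  Rp1 = R1 ‖ R2 (parallel, both between nodes 0 and 1) = 1/(1/1000 + 1/1000) = 500 Ω
  Rp2 = R3 ‖ R4 (parallel, both between nodes 0 and 3) = 1/(1/18000 + 1/3) = 3 Ω
  Rs1 = Rp1 + Rp2 (series, joined only at node 0) = 500 + 3 = 503 Ω
  Rp3 = R5 ‖ Rs1 (parallel, both between nodes 1 and 3) = 1/(1/82000 + 1/503) = 499.9 Ω
R_th = 499.9 Ω

Final answer: V_th = 11.92 V, R_th = 499.9 Ω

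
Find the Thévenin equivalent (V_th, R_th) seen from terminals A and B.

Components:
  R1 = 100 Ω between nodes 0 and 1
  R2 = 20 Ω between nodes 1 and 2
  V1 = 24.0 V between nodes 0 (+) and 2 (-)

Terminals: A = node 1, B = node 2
Step 1 — V_th is the open-circuit voltage V_A - V_B (nothing connected across the terminals).
Nodal analysis, taking node 2 as the 0 V reference.
Source V1 fixes V_0 = 24 V.
KCL at each unknown node (sum of currents leaving = 0; resistances in Ω):
  Node 1: (V_1 - 24)/100 + (V_1 - 0)/20 = 0
Collecting terms: 0.06 × V_1 = 0.24  =>  V_1 = 4 V
V_th = V_1 - V_2 = 4 - 0 = 4 V
Step 2 — R_th: zero the source — replace V1 by a short circuit (node 2 merges into node 0) — and find the resistance seen between A (node 1) and B (node 0).
Reduce the network between node 1 (A) and node 0 (B) by series/parallel combination:
  Rp1 = R1 ‖ R2 (parallel, both between nodes 0 and 1) = 1/(1/100 + 1/20) = 16.67 Ω
R_th = 16.67 Ω

Final answer: V_th = 4 V, R_th = 16.67 Ω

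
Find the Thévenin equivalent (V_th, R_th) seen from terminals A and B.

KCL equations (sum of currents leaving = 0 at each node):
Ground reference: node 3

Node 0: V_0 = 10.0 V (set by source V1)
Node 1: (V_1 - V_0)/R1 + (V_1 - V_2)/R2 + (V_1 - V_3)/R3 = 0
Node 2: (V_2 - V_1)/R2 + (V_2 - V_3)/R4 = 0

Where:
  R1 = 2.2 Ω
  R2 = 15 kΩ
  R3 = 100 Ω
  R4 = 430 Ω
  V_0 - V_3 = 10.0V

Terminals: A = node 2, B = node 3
Step 1 — V_th is the open-circuit voltage V_A - V_B (nothing connected across the terminals).
Nodal analysis, taking node 3 as the 0 V reference.
Source V1 fixes V_0 = 10 V.
KCL at each unknown node (sum of currents leaving = 0; resistances in Ω):
  Node 1: (V_1 - 10)/2.2 + (V_1 - V_2)/15000 + (V_1 - 0)/100 = 0
  Node 2: (V_2 - V_1)/15000 + (V_2 - 0)/430 = 0
Collecting terms (coefficients in siemens):
  0.4646·V_1 - 0.00006667·V_2 = 4.545
  0.002392·V_2 - 0.00006667·V_1 = 0
Determinant D = (0.4646)(0.002392) - (-0.00006667)(-0.00006667) = 0.001111
V_1 = [(4.545)(0.002392) - (-0.00006667)(0)]/D = 9.783 V
V_2 = [(0.4646)(0) - (4.545)(-0.00006667)]/D = 0.2726 V
V_th = V_2 - V_3 = 0.2726 - 0 = 0.2726 V
Step 2 — R_th: zero the source — replace V1 by a short circuit (node 3 merges into node 0) — and find the resistance seen between A (node 2) and B (node 0).
Reduce the network between node 2 (A) and node 0 (B) by series/parallel combination:
  Rp1 = R1 ‖ R3 (parallel, both between nodes 0 and 1) = 1/(1/2.2 + 1/100) = 2.153 Ω
  Rs1 = R2 + Rp1 (series, joined only at node 1) = 15000 + 2.153 = 15000 Ω
  Rp2 = R4 ‖ Rs1 (parallel, both between nodes 0 and 2) = 1/(1/430 + 1/15000) = 418 Ω
R_th = 418 Ω

Final answer: V_th = 0.2726 V, R_th = 418 Ω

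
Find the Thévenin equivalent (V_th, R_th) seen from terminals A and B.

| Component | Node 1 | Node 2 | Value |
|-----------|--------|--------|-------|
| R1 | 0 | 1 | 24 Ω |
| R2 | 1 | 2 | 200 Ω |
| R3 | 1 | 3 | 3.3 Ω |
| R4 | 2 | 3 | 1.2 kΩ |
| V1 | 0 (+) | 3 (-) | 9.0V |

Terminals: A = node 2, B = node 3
Step 1 — V_th is the open-circuit voltage V_A - V_B (nothing connected across the terminals).
Nodal analysis, taking node 3 as the 0 V reference.
Source V1 fixes V_0 = 9 V.
KCL at each unknown node (sum of currents leaving = 0; resistances in Ω):
  Node 1: (V_1 - 9)/24 + (V_1 - V_2)/200 + (V_1 - 0)/3.3 = 0
  Node 2: (V_2 - V_1)/200 + (V_2 - 0)/1200 = 0
Collecting terms (coefficients in siemens):
  0.3497·V_1 - 0.005·V_2 = 0.375
  0.005833·V_2 - 0.005·V_1 = 0
Determinant D = (0.3497)(0.005833) - (-0.005)(-0.005) = 0.002015
V_1 = [(0.375)(0.005833) - (-0.005)(0)]/D = 1.086 V
V_2 = [(0.3497)(0) - (0.375)(-0.005)]/D = 0.9306 V
V_th = V_2 - V_3 = 0.9306 - 0 = 0.9306 V
Step 2 — R_th: zero the source — replace V1 by a short circuit (node 3 merges into node 0) — and find the resistance seen between A (node 2) and B (node 0).
Reduce the network between node 2 (A) and node 0 (B) by series/parallel combination:
  Rp1 = R1 ‖ R3 (parallel, both between nodes 0 and 1) = 1/(1/24 + 1/3.3) = 2.901 Ω
  Rs1 = R2 + Rp1 (series, joined only at node 1) = 200 + 2.901 = 202.9 Ω
  Rp2 = R4 ‖ Rs1 (parallel, both between nodes 0 and 2) = 1/(1/1200 + 1/202.9) = 173.6 Ω
R_th = 173.6 Ω

Final answer: V_th = 0.9306 V, R_th = 173.6 Ω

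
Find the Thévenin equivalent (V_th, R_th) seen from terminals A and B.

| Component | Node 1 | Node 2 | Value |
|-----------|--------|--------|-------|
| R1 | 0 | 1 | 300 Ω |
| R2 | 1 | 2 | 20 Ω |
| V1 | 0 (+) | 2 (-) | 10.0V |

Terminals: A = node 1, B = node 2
Step 1 — V_th is the open-circuit voltage V_A - V_B (nothing connected across the terminals).
Nodal analysis, taking node 2 as the 0 V reference.
Source V1 fixes V_0 = 10 V.
KCL at each unknown node (sum of currents leaving = 0; resistances in Ω):
  Node 1: (V_1 - 10)/300 + (V_1 - 0)/20 = 0
Collecting terms: 0.05333 × V_1 = 0.03333  =>  V_1 = 0.625 V
V_th = V_1 - V_2 = 0.625 - 0 = 0.625 V
Step 2 — R_th: zero the source — replace V1 by a short circuit (node 2 merges into node 0) — and find the resistance seen between A (node 1) and B (node 0).
Reduce the network between node 1 (A) and node 0 (B) by series/parallel combination:
  Rp1 = R1 ‖ R2 (parallel, both between nodes 0 and 1) = 1/(1/300 + 1/20) = 18.75 Ω
R_th = 18.75 Ω

Final answer: V_th = 0.625 V, R_th = 18.75 Ω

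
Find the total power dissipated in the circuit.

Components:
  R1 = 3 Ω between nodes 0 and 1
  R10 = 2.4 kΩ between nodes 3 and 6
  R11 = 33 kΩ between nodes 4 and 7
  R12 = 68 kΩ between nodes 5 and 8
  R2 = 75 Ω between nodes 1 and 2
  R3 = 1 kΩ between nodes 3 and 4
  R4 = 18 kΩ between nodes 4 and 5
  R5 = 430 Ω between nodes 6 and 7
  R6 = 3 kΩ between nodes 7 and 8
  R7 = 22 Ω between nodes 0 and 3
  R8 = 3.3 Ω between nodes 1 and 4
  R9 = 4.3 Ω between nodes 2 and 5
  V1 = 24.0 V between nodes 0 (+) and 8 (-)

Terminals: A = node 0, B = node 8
Nodal analysis, taking node 8 as the 0 V reference.
Source V1 fixes V_0 = 24 V.
KCL at each unknown node (sum of currents leaving = 0; resistances in Ω):
  Node 1: (V_1 - 24)/3 + (V_1 - V_2)/75 + (V_1 - V_4)/3.3 = 0
  Node 2: (V_2 - V_1)/75 + (V_2 - V_5)/4.3 = 0
  Node 3: (V_3 - V_4)/1000 + (V_3 - 24)/22 + (V_3 - V_6)/2400 = 0
  Node 4: (V_4 - V_3)/1000 + (V_4 - V_5)/18000 + (V_4 - V_1)/3.3 + (V_4 - V_7)/33000 = 0
  Node 5: (V_5 - V_4)/18000 + (V_5 - V_2)/4.3 + (V_5 - 0)/68000 = 0
  Node 6: (V_6 - V_7)/430 + (V_6 - V_3)/2400 = 0
  Node 7: (V_7 - V_6)/430 + (V_7 - 0)/3000 + (V_7 - V_4)/33000 = 0
Collecting terms (coefficients in siemens):
  0.6497·V_1 - 0.01333·V_2 - 0.303·V_4 = 8
  0.2459·V_2 - 0.01333·V_1 - 0.2326·V_5 = 0
  0.04687·V_3 - 0.001·V_4 - 0.0004167·V_6 = 1.091
  0.3041·V_4 - 0.303·V_1 - 0.001·V_3 - 0.00005556·V_5 - 0.0000303·V_7 = 0
  0.2326·V_5 - 0.2326·V_2 - 0.00005556·V_4 = 0
  0.002742·V_6 - 0.0004167·V_3 - 0.002326·V_7 = 0
  0.002689·V_7 - 0.0000303·V_4 - 0.002326·V_6 = 0
Solving these 7 simultaneous equations (Gaussian elimination) gives:
  V_1 = 24 V, V_2 = 23.97 V, V_3 = 23.92 V, V_4 = 24 V
  V_5 = 23.97 V, V_6 = 14.49 V, V_7 = 12.8 V
Power in each resistor, P = (ΔV)²/R:
  P_R1 = (24 - 24)²/3 = 0.000001791 W
  P_R2 = (24 - 23.97)²/75 = 0.000009242 W
  P_R3 = (23.92 - 24)²/1000 = 0.000006547 W
  P_R4 = (24 - 23.97)²/18000 = 0.00000003885 W
  P_R5 = (14.49 - 12.8)²/430 = 0.006633 W
  P_R6 = (12.8 - 0)²/3000 = 0.05462 W
  P_R7 = (24 - 23.92)²/22 = 0.0003255 W
  P_R8 = (24 - 24)²/3.3 = 0.0000005867 W
  P_R9 = (23.97 - 23.97)²/4.3 = 0.0000005299 W
  P_R10 = (23.92 - 14.49)²/2400 = 0.03702 W
  P_R11 = (24 - 12.8)²/33000 = 0.003798 W
  P_R12 = (23.97 - 0)²/68000 = 0.008449 W
P_total = P_R1 + P_R2 + P_R3 + P_R4 + P_R5 + P_R6 + P_R7 + P_R8 + P_R9 + P_R10 + P_R11 + P_R12 = 0.1109 W

Final answer: 0.1109 W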